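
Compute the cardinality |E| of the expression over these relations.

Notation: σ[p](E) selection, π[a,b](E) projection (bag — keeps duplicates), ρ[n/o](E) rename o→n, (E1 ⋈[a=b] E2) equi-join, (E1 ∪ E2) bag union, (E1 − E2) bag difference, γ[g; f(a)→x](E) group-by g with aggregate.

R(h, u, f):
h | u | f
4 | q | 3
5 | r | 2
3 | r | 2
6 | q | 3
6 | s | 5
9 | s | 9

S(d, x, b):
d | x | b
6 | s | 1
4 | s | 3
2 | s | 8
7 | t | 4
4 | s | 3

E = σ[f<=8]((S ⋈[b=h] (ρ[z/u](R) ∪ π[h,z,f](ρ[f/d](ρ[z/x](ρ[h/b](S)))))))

Stepwise |·|:
  S → 5
  R → 6
  ρ[z/u](R) → 6
  S → 5
  ρ[h/b](S) → 5
  ρ[z/x](ρ[h/b](S)) → 5
  ρ[f/d](ρ[z/x](ρ[h/b](S))) → 5
  π[h,z,f](ρ[f/d](ρ[z/x](ρ[h/b](S)))) → 5
  (ρ[z/u](R) ∪ π[h,z,f](ρ[f/d](ρ[z/x](ρ[h/b](S))))) → 11
  (S ⋈[b=h] (ρ[z/u](R) ∪ π[h,z,f](ρ[f/d](ρ[z/x](ρ[h/b](S)))))) → 10
  σ[f<=8]((S ⋈[b=h] (ρ[z/u](R) ∪ π[h,z,f](ρ[f/d](ρ[z/x](ρ[h/b](S))))))) → 10

|E| = 10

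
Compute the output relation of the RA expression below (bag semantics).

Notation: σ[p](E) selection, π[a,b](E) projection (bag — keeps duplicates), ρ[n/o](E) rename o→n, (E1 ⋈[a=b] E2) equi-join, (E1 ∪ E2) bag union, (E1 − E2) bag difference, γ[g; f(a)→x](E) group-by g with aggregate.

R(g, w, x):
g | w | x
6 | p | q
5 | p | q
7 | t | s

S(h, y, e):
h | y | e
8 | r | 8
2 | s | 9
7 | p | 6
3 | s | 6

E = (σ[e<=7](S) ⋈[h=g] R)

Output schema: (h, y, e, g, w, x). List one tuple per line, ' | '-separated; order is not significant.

Per-node cardinality:
  S → 4
  σ[e<=7](S) → 2
  R → 3
  (σ[e<=7](S) ⋈[h=g] R) → 1

== RESULT ==
h | y | e | g | w | x
7 | p | 6 | 7 | t | s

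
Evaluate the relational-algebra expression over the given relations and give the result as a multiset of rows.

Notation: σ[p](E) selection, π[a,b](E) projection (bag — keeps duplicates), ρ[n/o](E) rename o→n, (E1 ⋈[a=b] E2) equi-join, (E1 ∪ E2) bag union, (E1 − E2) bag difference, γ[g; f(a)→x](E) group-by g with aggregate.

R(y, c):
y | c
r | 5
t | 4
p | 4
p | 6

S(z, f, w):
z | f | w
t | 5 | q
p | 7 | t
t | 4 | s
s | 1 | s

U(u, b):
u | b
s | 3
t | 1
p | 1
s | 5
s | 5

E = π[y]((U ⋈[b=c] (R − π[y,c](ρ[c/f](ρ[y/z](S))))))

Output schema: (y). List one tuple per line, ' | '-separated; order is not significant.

Subexpression sizes:
  U → 5
  R → 4
  S → 4
  ρ[y/z](S) → 4
  ρ[c/f](ρ[y/z](S)) → 4
  π[y,c](ρ[c/f](ρ[y/z](S))) → 4
  (R − π[y,c](ρ[c/f](ρ[y/z](S)))) → 3
  (U ⋈[b=c] (R − π[y,c](ρ[c/f](ρ[y/z](S))))) → 2
  π[y]((U ⋈[b=c] (R − π[y,c](ρ[c/f](ρ[y/z](S)))))) → 2

== RESULT ==
y
r
r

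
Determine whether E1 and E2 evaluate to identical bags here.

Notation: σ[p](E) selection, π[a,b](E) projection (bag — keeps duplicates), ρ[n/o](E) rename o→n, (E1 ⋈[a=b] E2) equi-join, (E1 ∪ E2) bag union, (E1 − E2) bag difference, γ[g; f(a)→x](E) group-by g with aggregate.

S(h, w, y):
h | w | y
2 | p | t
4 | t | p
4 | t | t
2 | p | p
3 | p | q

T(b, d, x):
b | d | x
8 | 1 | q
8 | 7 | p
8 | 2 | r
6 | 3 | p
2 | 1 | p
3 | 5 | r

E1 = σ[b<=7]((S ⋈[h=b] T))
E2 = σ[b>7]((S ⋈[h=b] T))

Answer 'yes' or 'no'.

E1 per-node cardinality:
  S → 5
  T → 6
  (S ⋈[h=b] T) → 3
  σ[b<=7]((S ⋈[h=b] T)) → 3
E2 per-node cardinality:
  S → 5
  T → 6
  (S ⋈[h=b] T) → 3
  σ[b>7]((S ⋈[h=b] T)) → 0

E1 result:
h | w | y | b | d | x
2 | p | p | 2 | 1 | p
2 | p | t | 2 | 1 | p
3 | p | q | 3 | 5 | r
E2 result:
h | w | y | b | d | x
(0 rows)
Witness: (2, 'p', 'p', 2, 1, 'p') appears 1× in E1 but 0× in E2.

no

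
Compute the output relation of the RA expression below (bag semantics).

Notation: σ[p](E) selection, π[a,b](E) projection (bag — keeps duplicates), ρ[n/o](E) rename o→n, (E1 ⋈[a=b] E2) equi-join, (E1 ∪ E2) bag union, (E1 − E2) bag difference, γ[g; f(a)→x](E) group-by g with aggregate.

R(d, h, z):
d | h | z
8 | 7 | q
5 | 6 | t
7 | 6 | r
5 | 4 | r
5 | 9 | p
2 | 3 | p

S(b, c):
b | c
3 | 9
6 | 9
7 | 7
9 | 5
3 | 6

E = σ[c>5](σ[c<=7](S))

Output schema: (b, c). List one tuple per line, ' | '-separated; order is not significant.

Subexpression sizes:
  S → 5
  σ[c<=7](S) → 3
  σ[c>5](σ[c<=7](S)) → 2

== RESULT ==
b | c
3 | 6
7 | 7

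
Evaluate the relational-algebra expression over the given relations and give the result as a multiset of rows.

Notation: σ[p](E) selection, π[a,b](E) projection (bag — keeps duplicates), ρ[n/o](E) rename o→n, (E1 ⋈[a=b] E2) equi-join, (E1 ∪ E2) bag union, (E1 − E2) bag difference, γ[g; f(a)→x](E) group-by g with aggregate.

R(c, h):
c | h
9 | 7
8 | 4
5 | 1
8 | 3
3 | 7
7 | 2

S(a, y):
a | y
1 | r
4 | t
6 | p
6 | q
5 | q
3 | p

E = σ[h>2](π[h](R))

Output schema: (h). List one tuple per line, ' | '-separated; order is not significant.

Subexpression sizes:
  R → 6
  π[h](R) → 6
  σ[h>2](π[h](R)) → 4

== RESULT ==
h
3
4
7
7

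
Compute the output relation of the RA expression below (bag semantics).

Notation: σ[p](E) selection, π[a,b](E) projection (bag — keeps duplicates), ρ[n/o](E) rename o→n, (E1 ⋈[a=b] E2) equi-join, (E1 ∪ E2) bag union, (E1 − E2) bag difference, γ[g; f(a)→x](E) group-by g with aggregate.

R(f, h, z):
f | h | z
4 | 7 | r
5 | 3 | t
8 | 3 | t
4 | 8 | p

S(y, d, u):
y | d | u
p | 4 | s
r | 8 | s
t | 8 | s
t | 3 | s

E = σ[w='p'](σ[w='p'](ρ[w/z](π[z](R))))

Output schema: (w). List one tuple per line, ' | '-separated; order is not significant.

Stepwise |·|:
  R → 4
  π[z](R) → 4
  ρ[w/z](π[z](R)) → 4
  σ[w='p'](ρ[w/z](π[z](R))) → 1
  σ[w='p'](σ[w='p'](ρ[w/z](π[z](R)))) → 1

== RESULT ==
w
p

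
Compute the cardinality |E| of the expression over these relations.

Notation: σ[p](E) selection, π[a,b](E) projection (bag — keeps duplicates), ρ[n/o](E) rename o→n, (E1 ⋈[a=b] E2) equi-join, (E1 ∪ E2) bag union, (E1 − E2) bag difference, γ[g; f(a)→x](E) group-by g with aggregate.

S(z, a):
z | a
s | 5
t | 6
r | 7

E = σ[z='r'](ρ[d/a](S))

Subexpression sizes:
  S → 3
  ρ[d/a](S) → 3
  σ[z='r'](ρ[d/a](S)) → 1

|E| = 1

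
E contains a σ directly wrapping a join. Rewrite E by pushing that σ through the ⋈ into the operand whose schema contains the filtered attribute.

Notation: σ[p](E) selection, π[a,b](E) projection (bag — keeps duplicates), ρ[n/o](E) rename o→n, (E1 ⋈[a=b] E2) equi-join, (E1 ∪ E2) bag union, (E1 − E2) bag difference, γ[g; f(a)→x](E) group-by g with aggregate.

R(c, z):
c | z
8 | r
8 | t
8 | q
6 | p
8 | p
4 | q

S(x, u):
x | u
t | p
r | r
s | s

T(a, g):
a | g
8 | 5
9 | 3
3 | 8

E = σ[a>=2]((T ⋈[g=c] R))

σ filters on a, owned by the left side.
E' = (σ[a>=2](T) ⋈[g=c] R)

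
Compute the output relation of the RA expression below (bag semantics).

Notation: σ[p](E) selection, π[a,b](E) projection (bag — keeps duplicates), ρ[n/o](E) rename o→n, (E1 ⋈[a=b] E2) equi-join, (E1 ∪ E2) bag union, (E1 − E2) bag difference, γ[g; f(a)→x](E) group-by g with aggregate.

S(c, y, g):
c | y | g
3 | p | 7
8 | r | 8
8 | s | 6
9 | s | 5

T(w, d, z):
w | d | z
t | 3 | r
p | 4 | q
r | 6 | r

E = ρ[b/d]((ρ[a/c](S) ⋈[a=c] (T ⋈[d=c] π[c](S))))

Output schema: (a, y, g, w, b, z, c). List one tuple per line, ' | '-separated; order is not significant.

Per-node cardinality:
  S → 4
  ρ[a/c](S) → 4
  T → 3
  S → 4
  π[c](S) → 4
  (T ⋈[d=c] π[c](S)) → 1
  (ρ[a/c](S) ⋈[a=c] (T ⋈[d=c] π[c](S))) → 1
  ρ[b/d]((ρ[a/c](S) ⋈[a=c] (T ⋈[d=c] π[c](S)))) → 1

== RESULT ==
a | y | g | w | b | z | c
3 | p | 7 | t | 3 | r | 3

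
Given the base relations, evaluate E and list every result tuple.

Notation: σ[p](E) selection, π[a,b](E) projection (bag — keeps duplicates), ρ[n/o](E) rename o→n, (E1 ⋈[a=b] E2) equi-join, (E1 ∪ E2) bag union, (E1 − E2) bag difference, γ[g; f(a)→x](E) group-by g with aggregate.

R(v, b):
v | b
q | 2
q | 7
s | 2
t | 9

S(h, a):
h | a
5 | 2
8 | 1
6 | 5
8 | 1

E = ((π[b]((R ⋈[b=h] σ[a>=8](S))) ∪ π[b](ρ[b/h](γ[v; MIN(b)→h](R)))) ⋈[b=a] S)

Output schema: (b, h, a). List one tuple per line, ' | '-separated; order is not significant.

Subexpression sizes:
  R → 4
  S → 4
  σ[a>=8](S) → 0
  (R ⋈[b=h] σ[a>=8](S)) → 0
  π[b]((R ⋈[b=h] σ[a>=8](S))) → 0
  R → 4
  γ[v; MIN(b)→h](R) → 3
  ρ[b/h](γ[v; MIN(b)→h](R)) → 3
  π[b](ρ[b/h](γ[v; MIN(b)→h](R))) → 3
  (π[b]((R ⋈[b=h] σ[a>=8](S))) ∪ π[b](ρ[b/h](γ[v; MIN(b)→h](R)))) → 3
  S → 4
  ((π[b]((R ⋈[b=h] σ[a>=8](S))) ∪ π[b](ρ[b/h](γ[v; MIN(b)→h](R)))) ⋈[b=a] S) → 2

== RESULT ==
b | h | a
2 | 5 | 2
2 | 5 | 2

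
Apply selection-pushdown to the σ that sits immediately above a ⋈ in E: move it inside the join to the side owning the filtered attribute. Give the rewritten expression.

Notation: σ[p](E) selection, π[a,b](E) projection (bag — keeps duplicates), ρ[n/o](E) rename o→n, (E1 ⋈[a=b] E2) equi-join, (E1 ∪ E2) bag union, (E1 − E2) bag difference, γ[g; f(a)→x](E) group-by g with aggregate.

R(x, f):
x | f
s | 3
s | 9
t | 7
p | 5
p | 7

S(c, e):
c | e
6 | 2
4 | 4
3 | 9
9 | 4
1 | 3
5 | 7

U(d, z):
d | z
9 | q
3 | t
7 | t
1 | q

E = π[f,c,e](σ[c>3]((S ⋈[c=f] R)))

σ filters on c, owned by the left side.
E' = π[f,c,e]((σ[c>3](S) ⋈[c=f] R))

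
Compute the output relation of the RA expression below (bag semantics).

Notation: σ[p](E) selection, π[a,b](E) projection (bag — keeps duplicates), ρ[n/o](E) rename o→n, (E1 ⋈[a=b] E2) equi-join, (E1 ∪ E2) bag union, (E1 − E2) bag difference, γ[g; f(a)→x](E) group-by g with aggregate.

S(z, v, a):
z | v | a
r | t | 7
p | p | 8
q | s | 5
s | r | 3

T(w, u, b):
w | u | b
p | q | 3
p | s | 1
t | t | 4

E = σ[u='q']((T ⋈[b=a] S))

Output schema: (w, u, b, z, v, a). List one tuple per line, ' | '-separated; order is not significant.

Stepwise |·|:
  T → 3
  S → 4
  (T ⋈[b=a] S) → 1
  σ[u='q']((T ⋈[b=a] S)) → 1

== RESULT ==
w | u | b | z | v | a
p | q | 3 | s | r | 3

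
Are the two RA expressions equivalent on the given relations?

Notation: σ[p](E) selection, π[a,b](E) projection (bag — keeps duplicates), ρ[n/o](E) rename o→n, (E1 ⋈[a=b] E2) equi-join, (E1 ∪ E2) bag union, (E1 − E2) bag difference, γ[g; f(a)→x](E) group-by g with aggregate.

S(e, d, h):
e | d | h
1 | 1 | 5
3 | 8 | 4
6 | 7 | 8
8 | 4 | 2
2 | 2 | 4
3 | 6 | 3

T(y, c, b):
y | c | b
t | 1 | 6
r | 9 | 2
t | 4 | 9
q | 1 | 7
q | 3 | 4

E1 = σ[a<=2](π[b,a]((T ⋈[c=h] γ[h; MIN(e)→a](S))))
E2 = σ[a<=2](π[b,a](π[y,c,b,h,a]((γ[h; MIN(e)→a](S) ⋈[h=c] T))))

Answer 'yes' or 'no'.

E1 row counts bottom-up:
  T → 5
  S → 6
  γ[h; MIN(e)→a](S) → 5
  (T ⋈[c=h] γ[h; MIN(e)→a](S)) → 2
  π[b,a]((T ⋈[c=h] γ[h; MIN(e)→a](S))) → 2
  σ[a<=2](π[b,a]((T ⋈[c=h] γ[h; MIN(e)→a](S)))) → 1
E2 row counts bottom-up:
  S → 6
  γ[h; MIN(e)→a](S) → 5
  T → 5
  (γ[h; MIN(e)→a](S) ⋈[h=c] T) → 2
  π[y,c,b,h,a]((γ[h; MIN(e)→a](S) ⋈[h=c] T)) → 2
  π[b,a](π[y,c,b,h,a]((γ[h; MIN(e)→a](S) ⋈[h=c] T))) → 2
  σ[a<=2](π[b,a](π[y,c,b,h,a]((γ[h; MIN(e)→a](S) ⋈[h=c] T)))) → 1

E1 and E2 produce the same multiset:
b | a
9 | 2

yes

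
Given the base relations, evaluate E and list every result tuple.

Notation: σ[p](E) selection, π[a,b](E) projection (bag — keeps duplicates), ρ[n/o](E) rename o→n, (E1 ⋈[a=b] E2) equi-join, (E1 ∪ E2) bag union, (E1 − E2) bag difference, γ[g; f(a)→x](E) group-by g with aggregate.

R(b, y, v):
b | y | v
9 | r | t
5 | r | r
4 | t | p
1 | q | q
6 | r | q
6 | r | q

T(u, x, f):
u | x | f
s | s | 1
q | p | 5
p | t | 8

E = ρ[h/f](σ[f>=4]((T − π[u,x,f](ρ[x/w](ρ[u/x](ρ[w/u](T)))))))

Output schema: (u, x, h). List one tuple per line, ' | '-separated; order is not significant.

Stepwise |·|:
  T → 3
  T → 3
  ρ[w/u](T) → 3
  ρ[u/x](ρ[w/u](T)) → 3
  ρ[x/w](ρ[u/x](ρ[w/u](T))) → 3
  π[u,x,f](ρ[x/w](ρ[u/x](ρ[w/u](T)))) → 3
  (T − π[u,x,f](ρ[x/w](ρ[u/x](ρ[w/u](T))))) → 2
  σ[f>=4]((T − π[u,x,f](ρ[x/w](ρ[u/x](ρ[w/u](T)))))) → 2
  ρ[h/f](σ[f>=4]((T − π[u,x,f](ρ[x/w](ρ[u/x](ρ[w/u](T))))))) → 2

== RESULT ==
u | x | h
p | t | 8
q | p | 5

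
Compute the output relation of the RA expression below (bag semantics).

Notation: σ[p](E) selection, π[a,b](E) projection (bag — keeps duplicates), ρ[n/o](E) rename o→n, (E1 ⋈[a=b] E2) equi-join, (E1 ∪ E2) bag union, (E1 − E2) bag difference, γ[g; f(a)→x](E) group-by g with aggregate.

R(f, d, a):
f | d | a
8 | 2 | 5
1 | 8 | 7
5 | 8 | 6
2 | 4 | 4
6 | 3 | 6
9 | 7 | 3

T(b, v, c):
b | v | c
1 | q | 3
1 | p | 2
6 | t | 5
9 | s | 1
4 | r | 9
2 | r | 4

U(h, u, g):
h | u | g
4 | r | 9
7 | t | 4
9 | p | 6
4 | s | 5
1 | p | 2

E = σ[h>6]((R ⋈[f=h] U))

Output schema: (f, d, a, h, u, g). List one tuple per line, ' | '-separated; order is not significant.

Row counts bottom-up:
  R → 6
  U → 5
  (R ⋈[f=h] U) → 2
  σ[h>6]((R ⋈[f=h] U)) → 1

== RESULT ==
f | d | a | h | u | g
9 | 7 | 3 | 9 | p | 6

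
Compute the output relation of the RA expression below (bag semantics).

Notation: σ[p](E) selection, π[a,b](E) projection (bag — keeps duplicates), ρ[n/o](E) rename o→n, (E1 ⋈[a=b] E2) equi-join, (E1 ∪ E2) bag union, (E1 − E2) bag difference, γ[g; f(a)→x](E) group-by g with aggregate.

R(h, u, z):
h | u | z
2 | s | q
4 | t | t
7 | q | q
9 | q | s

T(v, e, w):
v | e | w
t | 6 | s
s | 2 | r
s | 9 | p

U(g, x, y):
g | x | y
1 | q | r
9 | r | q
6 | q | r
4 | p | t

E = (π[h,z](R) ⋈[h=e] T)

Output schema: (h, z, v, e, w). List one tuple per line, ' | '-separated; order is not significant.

Row counts bottom-up:
  R → 4
  π[h,z](R) → 4
  T → 3
  (π[h,z](R) ⋈[h=e] T) → 2

== RESULT ==
h | z | v | e | w
2 | q | s | 2 | r
9 | s | s | 9 | p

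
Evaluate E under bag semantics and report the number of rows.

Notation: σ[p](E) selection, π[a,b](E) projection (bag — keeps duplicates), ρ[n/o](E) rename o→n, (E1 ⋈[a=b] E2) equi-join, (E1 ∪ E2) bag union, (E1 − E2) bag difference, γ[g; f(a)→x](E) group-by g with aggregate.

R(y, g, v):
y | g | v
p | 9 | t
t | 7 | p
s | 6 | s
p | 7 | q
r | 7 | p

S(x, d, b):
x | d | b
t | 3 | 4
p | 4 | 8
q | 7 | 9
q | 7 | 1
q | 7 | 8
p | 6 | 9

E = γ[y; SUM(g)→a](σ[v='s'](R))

Per-node cardinality:
  R → 5
  σ[v='s'](R) → 1
  γ[y; SUM(g)→a](σ[v='s'](R)) → 1

|E| = 1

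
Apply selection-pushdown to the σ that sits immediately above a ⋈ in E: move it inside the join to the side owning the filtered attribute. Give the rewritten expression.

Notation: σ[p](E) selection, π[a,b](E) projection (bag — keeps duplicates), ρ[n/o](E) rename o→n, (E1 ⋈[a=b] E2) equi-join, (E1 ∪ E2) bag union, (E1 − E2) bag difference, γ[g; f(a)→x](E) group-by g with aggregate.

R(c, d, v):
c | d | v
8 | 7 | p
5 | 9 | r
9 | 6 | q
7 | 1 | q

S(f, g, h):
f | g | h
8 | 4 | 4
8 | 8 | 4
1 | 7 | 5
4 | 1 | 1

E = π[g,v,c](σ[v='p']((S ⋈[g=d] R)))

σ filters on v, owned by the right side.
E' = π[g,v,c]((S ⋈[g=d] σ[v='p'](R)))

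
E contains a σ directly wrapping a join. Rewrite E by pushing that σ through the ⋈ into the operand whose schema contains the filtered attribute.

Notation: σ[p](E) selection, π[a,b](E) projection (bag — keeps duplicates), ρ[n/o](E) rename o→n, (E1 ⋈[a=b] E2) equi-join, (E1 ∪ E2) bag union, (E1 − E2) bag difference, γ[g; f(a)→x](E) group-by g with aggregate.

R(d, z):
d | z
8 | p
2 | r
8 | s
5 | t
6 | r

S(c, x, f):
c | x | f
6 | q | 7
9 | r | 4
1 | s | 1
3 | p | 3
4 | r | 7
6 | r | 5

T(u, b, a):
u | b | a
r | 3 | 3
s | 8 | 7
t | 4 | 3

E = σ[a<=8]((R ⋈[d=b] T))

σ filters on a, owned by the right side.
E' = (R ⋈[d=b] σ[a<=8](T))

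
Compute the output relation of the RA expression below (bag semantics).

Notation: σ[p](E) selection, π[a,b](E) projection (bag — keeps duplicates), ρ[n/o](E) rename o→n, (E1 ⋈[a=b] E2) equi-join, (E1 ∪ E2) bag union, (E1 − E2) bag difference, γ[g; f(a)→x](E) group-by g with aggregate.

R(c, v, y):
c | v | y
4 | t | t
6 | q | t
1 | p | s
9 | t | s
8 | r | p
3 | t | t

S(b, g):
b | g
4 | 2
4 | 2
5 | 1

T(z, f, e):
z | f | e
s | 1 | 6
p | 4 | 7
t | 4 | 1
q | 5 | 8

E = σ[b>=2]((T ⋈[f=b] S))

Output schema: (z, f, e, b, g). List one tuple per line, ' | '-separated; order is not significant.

Stepwise |·|:
  T → 4
  S → 3
  (T ⋈[f=b] S) → 5
  σ[b>=2]((T ⋈[f=b] S)) → 5

== RESULT ==
z | f | e | b | g
p | 4 | 7 | 4 | 2
p | 4 | 7 | 4 | 2
q | 5 | 8 | 5 | 1
t | 4 | 1 | 4 | 2
t | 4 | 1 | 4 | 2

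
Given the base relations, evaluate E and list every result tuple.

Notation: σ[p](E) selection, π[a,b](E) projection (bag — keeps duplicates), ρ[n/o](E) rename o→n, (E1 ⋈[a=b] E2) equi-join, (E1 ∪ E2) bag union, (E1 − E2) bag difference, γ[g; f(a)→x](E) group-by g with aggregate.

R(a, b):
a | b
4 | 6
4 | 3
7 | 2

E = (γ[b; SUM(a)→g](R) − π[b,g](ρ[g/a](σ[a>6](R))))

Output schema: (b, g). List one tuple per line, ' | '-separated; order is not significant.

Row counts bottom-up:
  R → 3
  γ[b; SUM(a)→g](R) → 3
  R → 3
  σ[a>6](R) → 1
  ρ[g/a](σ[a>6](R)) → 1
  π[b,g](ρ[g/a](σ[a>6](R))) → 1
  (γ[b; SUM(a)→g](R) − π[b,g](ρ[g/a](σ[a>6](R)))) → 2

== RESULT ==
b | g
3 | 4
6 | 4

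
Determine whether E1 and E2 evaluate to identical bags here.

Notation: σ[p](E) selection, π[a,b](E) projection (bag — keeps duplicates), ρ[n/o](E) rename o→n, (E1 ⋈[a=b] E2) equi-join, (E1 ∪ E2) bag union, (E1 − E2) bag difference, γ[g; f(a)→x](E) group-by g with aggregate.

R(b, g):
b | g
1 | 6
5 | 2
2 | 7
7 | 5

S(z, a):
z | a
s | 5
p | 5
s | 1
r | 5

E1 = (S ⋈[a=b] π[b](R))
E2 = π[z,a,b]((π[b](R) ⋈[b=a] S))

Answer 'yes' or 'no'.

E1 row counts bottom-up:
  S → 4
  R → 4
  π[b](R) → 4
  (S ⋈[a=b] π[b](R)) → 4
E2 row counts bottom-up:
  R → 4
  π[b](R) → 4
  S → 4
  (π[b](R) ⋈[b=a] S) → 4
  π[z,a,b]((π[b](R) ⋈[b=a] S)) → 4

E1 and E2 produce the same multiset:
z | a | b
p | 5 | 5
r | 5 | 5
s | 1 | 1
s | 5 | 5

yes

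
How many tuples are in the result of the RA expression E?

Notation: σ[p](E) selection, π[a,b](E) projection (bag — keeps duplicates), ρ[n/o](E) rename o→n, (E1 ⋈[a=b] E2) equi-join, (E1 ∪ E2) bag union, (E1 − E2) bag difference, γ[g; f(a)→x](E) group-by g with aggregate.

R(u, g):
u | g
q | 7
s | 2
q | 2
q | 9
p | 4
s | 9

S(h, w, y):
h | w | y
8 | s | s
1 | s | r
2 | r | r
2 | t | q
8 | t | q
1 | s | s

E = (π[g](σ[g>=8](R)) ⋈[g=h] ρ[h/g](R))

Per-node cardinality:
  R → 6
  σ[g>=8](R) → 2
  π[g](σ[g>=8](R)) → 2
  R → 6
  ρ[h/g](R) → 6
  (π[g](σ[g>=8](R)) ⋈[g=h] ρ[h/g](R)) → 4

|E| = 4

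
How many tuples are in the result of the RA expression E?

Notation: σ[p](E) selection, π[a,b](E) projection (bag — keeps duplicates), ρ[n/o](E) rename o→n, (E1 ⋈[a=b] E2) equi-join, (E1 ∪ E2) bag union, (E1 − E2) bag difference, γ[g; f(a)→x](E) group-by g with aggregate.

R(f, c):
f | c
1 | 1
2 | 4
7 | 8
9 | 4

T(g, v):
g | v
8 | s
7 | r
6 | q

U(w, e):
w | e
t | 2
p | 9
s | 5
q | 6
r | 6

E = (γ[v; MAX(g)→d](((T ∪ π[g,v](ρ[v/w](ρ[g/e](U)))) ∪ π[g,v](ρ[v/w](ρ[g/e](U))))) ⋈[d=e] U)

Subexpression sizes:
  T → 3
  U → 5
  ρ[g/e](U) → 5
  ρ[v/w](ρ[g/e](U)) → 5
  π[g,v](ρ[v/w](ρ[g/e](U))) → 5
  (T ∪ π[g,v](ρ[v/w](ρ[g/e](U)))) → 8
  U → 5
  ρ[g/e](U) → 5
  ρ[v/w](ρ[g/e](U)) → 5
  π[g,v](ρ[v/w](ρ[g/e](U))) → 5
  ((T ∪ π[g,v](ρ[v/w](ρ[g/e](U)))) ∪ π[g,v](ρ[v/w](ρ[g/e](U)))) → 13
  γ[v; MAX(g)→d](((T ∪ π[g,v](ρ[v/w](ρ[g/e](U)))) ∪ π[g,v](ρ[v/w](ρ[g/e](U))))) → 5
  U → 5
  (γ[v; MAX(g)→d](((T ∪ π[g,v](ρ[v/w](ρ[g/e](U)))) ∪ π[g,v](ρ[v/w](ρ[g/e](U))))) ⋈[d=e] U) → 4

|E| = 4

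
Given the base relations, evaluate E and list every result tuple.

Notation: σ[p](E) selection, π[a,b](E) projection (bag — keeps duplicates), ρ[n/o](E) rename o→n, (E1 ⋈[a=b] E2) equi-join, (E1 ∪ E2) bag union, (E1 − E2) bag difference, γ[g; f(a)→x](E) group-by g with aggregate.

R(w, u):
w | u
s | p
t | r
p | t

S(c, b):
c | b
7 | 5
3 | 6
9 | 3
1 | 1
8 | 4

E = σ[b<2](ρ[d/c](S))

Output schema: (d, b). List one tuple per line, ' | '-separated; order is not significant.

Row counts bottom-up:
  S → 5
  ρ[d/c](S) → 5
  σ[b<2](ρ[d/c](S)) → 1

== RESULT ==
d | b
1 | 1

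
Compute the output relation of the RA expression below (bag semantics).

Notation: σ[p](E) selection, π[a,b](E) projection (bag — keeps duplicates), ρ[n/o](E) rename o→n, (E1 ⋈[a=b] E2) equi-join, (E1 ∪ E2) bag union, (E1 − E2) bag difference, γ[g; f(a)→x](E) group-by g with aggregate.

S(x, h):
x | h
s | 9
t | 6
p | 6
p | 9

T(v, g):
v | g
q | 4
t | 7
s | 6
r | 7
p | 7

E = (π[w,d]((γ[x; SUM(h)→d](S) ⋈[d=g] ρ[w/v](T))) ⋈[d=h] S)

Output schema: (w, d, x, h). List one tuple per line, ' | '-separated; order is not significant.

Stepwise |·|:
  S → 4
  γ[x; SUM(h)→d](S) → 3
  T → 5
  ρ[w/v](T) → 5
  (γ[x; SUM(h)→d](S) ⋈[d=g] ρ[w/v](T)) → 1
  π[w,d]((γ[x; SUM(h)→d](S) ⋈[d=g] ρ[w/v](T))) → 1
  S → 4
  (π[w,d]((γ[x; SUM(h)→d](S) ⋈[d=g] ρ[w/v](T))) ⋈[d=h] S) → 2

== RESULT ==
w | d | x | h
s | 6 | p | 6
s | 6 | t | 6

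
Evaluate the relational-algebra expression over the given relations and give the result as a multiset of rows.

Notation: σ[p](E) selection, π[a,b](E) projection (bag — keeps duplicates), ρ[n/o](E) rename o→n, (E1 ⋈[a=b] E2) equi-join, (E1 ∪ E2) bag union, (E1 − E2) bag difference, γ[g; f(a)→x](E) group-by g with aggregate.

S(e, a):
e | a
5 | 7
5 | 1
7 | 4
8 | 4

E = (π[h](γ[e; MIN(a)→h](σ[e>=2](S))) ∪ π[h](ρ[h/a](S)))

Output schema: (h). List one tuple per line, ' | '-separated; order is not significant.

Row counts bottom-up:
  S → 4
  σ[e>=2](S) → 4
  γ[e; MIN(a)→h](σ[e>=2](S)) → 3
  π[h](γ[e; MIN(a)→h](σ[e>=2](S))) → 3
  S → 4
  ρ[h/a](S) → 4
  π[h](ρ[h/a](S)) → 4
  (π[h](γ[e; MIN(a)→h](σ[e>=2](S))) ∪ π[h](ρ[h/a](S))) → 7

== RESULT ==
h
1
1
4
4
4
4
7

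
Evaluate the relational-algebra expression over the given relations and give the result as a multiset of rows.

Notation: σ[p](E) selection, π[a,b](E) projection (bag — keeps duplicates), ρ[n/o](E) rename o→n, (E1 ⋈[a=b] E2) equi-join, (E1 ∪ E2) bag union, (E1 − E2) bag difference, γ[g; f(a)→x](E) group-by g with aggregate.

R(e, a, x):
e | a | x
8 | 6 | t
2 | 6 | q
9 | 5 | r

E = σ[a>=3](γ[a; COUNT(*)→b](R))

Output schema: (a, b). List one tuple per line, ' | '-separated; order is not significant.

Row counts bottom-up:
  R → 3
  γ[a; COUNT(*)→b](R) → 2
  σ[a>=3](γ[a; COUNT(*)→b](R)) → 2

== RESULT ==
a | b
5 | 1
6 | 2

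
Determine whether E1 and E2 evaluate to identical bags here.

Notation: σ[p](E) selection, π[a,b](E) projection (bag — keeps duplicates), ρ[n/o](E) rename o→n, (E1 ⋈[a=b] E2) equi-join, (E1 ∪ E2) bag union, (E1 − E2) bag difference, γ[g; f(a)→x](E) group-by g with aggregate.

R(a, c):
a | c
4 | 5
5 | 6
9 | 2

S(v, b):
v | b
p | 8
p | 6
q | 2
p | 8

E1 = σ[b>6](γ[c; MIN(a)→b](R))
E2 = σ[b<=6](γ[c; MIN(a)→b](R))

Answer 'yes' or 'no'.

E1 subexpression sizes:
  R → 3
  γ[c; MIN(a)→b](R) → 3
  σ[b>6](γ[c; MIN(a)→b](R)) → 1
E2 subexpression sizes:
  R → 3
  γ[c; MIN(a)→b](R) → 3
  σ[b<=6](γ[c; MIN(a)→b](R)) → 2

E1 result:
c | b
2 | 9
E2 result:
c | b
5 | 4
6 | 5
Witness: (2, 9) appears 1× in E1 but 0× in E2.

no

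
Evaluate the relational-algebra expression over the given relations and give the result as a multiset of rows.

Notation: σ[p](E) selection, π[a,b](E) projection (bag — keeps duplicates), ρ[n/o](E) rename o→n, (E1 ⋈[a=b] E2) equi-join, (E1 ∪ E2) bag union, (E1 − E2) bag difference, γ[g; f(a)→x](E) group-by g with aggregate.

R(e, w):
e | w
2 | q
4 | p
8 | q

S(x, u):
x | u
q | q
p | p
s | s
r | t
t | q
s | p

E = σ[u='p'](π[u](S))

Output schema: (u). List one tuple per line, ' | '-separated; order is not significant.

Stepwise |·|:
  S → 6
  π[u](S) → 6
  σ[u='p'](π[u](S)) → 2

== RESULT ==
u
p
p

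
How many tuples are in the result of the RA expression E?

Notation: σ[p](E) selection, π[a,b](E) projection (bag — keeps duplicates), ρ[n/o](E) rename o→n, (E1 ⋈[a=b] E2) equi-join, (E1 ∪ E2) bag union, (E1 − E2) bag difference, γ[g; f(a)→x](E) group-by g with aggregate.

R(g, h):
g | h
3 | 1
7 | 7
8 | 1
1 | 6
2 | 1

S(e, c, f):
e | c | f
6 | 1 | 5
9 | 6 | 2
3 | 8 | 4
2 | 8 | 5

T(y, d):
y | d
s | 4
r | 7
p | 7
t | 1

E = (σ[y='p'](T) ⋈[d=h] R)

Stepwise |·|:
  T → 4
  σ[y='p'](T) → 1
  R → 5
  (σ[y='p'](T) ⋈[d=h] R) → 1

|E| = 1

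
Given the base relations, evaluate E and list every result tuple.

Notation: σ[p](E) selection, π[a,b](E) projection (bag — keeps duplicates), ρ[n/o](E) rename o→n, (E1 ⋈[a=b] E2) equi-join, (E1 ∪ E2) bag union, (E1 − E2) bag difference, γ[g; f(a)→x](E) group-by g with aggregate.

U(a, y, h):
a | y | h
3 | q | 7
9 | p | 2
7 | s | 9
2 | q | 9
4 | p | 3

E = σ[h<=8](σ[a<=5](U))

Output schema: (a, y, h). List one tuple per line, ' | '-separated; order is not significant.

Subexpression sizes:
  U → 5
  σ[a<=5](U) → 3
  σ[h<=8](σ[a<=5](U)) → 2

== RESULT ==
a | y | h
3 | q | 7
4 | p | 3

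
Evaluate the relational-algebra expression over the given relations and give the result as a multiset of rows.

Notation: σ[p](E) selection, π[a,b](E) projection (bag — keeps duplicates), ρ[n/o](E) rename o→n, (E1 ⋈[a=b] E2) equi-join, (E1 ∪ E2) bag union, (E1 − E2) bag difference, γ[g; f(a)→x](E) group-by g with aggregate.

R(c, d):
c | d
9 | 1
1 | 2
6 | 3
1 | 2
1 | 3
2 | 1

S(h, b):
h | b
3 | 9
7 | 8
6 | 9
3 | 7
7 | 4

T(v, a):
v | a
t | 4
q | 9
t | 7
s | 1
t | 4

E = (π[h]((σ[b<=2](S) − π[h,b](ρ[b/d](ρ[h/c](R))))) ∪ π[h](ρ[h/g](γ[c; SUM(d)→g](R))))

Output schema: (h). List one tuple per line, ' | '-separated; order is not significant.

Stepwise |·|:
  S → 5
  σ[b<=2](S) → 0
  R → 6
  ρ[h/c](R) → 6
  ρ[b/d](ρ[h/c](R)) → 6
  π[h,b](ρ[b/d](ρ[h/c](R))) → 6
  (σ[b<=2](S) − π[h,b](ρ[b/d](ρ[h/c](R)))) → 0
  π[h]((σ[b<=2](S) − π[h,b](ρ[b/d](ρ[h/c](R))))) → 0
  R → 6
  γ[c; SUM(d)→g](R) → 4
  ρ[h/g](γ[c; SUM(d)→g](R)) → 4
  π[h](ρ[h/g](γ[c; SUM(d)→g](R))) → 4
  (π[h]((σ[b<=2](S) − π[h,b](ρ[b/d](ρ[h/c](R))))) ∪ π[h](ρ[h/g](γ[c; SUM(d)→g](R)))) → 4

== RESULT ==
h
1
1
3
7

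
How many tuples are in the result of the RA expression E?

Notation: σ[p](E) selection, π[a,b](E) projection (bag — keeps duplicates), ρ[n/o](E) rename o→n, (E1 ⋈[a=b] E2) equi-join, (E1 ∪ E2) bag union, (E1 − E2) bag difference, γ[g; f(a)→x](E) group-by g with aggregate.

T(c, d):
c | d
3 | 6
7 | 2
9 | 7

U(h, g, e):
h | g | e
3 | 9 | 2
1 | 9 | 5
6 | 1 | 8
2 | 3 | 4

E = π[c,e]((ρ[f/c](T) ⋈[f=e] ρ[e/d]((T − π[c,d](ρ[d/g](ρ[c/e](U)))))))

Per-node cardinality:
  T → 3
  ρ[f/c](T) → 3
  T → 3
  U → 4
  ρ[c/e](U) → 4
  ρ[d/g](ρ[c/e](U)) → 4
  π[c,d](ρ[d/g](ρ[c/e](U))) → 4
  (T − π[c,d](ρ[d/g](ρ[c/e](U)))) → 3
  ρ[e/d]((T − π[c,d](ρ[d/g](ρ[c/e](U))))) → 3
  (ρ[f/c](T) ⋈[f=e] ρ[e/d]((T − π[c,d](ρ[d/g](ρ[c/e](U)))))) → 1
  π[c,e]((ρ[f/c](T) ⋈[f=e] ρ[e/d]((T − π[c,d](ρ[d/g](ρ[c/e](U))))))) → 1

|E| = 1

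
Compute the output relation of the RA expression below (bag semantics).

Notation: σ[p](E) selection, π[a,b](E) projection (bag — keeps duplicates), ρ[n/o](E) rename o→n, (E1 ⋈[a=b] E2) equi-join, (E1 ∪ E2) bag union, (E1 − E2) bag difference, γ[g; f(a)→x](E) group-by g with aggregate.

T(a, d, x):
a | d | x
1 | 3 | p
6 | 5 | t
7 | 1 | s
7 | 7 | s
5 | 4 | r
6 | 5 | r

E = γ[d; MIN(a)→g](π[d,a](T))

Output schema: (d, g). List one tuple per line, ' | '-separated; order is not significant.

Row counts bottom-up:
  T → 6
  π[d,a](T) → 6
  γ[d; MIN(a)→g](π[d,a](T)) → 5

== RESULT ==
d | g
1 | 7
3 | 1
4 | 5
5 | 6
7 | 7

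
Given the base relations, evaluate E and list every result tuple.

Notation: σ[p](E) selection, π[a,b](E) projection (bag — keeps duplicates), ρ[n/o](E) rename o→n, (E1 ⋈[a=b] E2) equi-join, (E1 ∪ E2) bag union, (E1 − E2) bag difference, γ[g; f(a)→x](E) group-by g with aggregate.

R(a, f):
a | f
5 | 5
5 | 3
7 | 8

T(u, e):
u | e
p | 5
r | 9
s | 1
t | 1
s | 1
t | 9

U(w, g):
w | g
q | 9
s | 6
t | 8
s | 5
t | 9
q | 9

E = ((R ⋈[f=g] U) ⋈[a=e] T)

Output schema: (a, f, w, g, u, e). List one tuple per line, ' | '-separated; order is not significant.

Subexpression sizes:
  R → 3
  U → 6
  (R ⋈[f=g] U) → 2
  T → 6
  ((R ⋈[f=g] U) ⋈[a=e] T) → 1

== RESULT ==
a | f | w | g | u | e
5 | 5 | s | 5 | p | 5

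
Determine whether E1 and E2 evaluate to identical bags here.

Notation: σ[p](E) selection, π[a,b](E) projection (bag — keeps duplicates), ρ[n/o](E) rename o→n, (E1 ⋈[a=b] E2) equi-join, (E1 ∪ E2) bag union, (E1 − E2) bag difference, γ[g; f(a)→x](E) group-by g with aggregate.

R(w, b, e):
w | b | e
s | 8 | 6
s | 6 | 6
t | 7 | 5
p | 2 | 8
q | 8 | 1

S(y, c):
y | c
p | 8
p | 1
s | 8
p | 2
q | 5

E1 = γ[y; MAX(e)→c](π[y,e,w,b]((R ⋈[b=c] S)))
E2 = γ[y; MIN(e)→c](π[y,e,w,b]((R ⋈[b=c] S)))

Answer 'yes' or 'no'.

E1 row counts bottom-up:
  R → 5
  S → 5
  (R ⋈[b=c] S) → 5
  π[y,e,w,b]((R ⋈[b=c] S)) → 5
  γ[y; MAX(e)→c](π[y,e,w,b]((R ⋈[b=c] S))) → 2
E2 row counts bottom-up:
  R → 5
  S → 5
  (R ⋈[b=c] S) → 5
  π[y,e,w,b]((R ⋈[b=c] S)) → 5
  γ[y; MIN(e)→c](π[y,e,w,b]((R ⋈[b=c] S))) → 2

E1 result:
y | c
p | 8
s | 6
E2 result:
y | c
p | 1
s | 1
Witness: ('s', 6) appears 1× in E1 but 0× in E2.

no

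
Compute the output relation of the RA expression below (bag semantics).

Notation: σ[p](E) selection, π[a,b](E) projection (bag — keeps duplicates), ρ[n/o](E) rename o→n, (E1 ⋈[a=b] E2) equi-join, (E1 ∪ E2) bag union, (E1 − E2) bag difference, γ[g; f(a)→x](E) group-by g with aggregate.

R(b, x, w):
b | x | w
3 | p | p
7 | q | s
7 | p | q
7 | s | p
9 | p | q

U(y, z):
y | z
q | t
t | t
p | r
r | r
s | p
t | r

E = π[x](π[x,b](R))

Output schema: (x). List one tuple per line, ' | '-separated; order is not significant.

Per-node cardinality:
  R → 5
  π[x,b](R) → 5
  π[x](π[x,b](R)) → 5

== RESULT ==
x
p
p
p
q
s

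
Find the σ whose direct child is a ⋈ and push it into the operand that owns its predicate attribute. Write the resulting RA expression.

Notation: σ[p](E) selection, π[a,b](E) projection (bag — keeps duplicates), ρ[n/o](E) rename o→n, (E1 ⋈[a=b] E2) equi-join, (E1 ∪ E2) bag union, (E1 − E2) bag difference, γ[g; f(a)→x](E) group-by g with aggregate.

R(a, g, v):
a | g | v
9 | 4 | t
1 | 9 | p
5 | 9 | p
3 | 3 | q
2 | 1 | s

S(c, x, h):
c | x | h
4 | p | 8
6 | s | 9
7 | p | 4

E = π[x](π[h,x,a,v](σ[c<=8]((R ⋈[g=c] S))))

σ filters on c, owned by the right side.
E' = π[x](π[h,x,a,v]((R ⋈[g=c] σ[c<=8](S))))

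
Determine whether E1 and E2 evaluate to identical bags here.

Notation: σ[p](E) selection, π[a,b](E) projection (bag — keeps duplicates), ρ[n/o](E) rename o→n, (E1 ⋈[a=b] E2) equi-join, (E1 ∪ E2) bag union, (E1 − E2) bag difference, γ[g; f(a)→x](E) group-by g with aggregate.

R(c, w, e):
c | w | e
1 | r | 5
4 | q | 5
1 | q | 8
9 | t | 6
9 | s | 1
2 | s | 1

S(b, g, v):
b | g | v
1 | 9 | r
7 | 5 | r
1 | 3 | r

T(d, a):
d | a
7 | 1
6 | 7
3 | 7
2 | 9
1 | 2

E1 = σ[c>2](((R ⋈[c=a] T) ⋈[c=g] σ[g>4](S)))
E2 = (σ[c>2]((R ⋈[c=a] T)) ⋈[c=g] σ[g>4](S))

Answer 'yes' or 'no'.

E1 per-node cardinality:
  R → 6
  T → 5
  (R ⋈[c=a] T) → 5
  S → 3
  σ[g>4](S) → 2
  ((R ⋈[c=a] T) ⋈[c=g] σ[g>4](S)) → 2
  σ[c>2](((R ⋈[c=a] T) ⋈[c=g] σ[g>4](S))) → 2
E2 per-node cardinality:
  R → 6
  T → 5
  (R ⋈[c=a] T) → 5
  σ[c>2]((R ⋈[c=a] T)) → 2
  S → 3
  σ[g>4](S) → 2
  (σ[c>2]((R ⋈[c=a] T)) ⋈[c=g] σ[g>4](S)) → 2

E1 and E2 produce the same multiset:
c | w | e | d | a | b | g | v
9 | s | 1 | 2 | 9 | 1 | 9 | r
9 | t | 6 | 2 | 9 | 1 | 9 | r

yes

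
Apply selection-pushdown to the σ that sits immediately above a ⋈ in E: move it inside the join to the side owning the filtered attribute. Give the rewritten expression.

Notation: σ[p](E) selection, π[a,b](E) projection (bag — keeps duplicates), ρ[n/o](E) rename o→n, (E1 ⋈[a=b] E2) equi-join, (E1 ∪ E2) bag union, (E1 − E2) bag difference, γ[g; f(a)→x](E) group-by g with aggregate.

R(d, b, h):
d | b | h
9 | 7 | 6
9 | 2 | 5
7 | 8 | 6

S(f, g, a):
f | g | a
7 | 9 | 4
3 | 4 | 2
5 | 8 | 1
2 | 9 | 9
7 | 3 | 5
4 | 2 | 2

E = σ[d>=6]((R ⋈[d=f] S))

σ filters on d, owned by the left side.
E' = (σ[d>=6](R) ⋈[d=f] S)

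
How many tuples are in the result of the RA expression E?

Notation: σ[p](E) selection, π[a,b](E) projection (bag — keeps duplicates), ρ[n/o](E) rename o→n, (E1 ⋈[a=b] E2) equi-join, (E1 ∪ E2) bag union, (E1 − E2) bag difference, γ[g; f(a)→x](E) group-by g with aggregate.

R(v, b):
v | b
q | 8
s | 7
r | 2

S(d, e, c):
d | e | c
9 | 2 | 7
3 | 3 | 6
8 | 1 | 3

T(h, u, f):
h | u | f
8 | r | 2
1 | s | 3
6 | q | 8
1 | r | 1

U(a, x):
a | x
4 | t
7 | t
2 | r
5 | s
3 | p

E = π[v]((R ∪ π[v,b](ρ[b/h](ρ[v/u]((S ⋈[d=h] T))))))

Per-node cardinality:
  R → 3
  S → 3
  T → 4
  (S ⋈[d=h] T) → 1
  ρ[v/u]((S ⋈[d=h] T)) → 1
  ρ[b/h](ρ[v/u]((S ⋈[d=h] T))) → 1
  π[v,b](ρ[b/h](ρ[v/u]((S ⋈[d=h] T)))) → 1
  (R ∪ π[v,b](ρ[b/h](ρ[v/u]((S ⋈[d=h] T))))) → 4
  π[v]((R ∪ π[v,b](ρ[b/h](ρ[v/u]((S ⋈[d=h] T)))))) → 4

|E| = 4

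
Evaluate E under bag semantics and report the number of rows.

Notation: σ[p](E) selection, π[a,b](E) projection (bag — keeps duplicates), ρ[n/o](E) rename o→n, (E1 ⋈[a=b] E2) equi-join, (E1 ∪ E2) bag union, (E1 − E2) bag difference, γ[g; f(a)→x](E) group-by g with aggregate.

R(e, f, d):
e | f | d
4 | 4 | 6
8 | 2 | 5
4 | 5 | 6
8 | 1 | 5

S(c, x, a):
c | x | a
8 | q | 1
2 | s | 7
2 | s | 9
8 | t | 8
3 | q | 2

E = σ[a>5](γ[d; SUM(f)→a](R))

Subexpression sizes:
  R → 4
  γ[d; SUM(f)→a](R) → 2
  σ[a>5](γ[d; SUM(f)→a](R)) → 1

|E| = 1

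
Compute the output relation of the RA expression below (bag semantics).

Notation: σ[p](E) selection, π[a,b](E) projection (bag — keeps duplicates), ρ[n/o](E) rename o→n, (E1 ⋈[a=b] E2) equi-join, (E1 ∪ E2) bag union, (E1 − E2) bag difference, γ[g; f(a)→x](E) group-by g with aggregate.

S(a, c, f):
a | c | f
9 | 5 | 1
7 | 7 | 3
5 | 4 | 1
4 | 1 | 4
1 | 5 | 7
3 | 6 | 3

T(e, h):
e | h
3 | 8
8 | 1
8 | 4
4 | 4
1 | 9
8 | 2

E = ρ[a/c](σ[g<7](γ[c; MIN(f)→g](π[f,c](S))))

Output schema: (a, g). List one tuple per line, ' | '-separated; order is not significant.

Stepwise |·|:
  S → 6
  π[f,c](S) → 6
  γ[c; MIN(f)→g](π[f,c](S)) → 5
  σ[g<7](γ[c; MIN(f)→g](π[f,c](S))) → 5
  ρ[a/c](σ[g<7](γ[c; MIN(f)→g](π[f,c](S)))) → 5

== RESULT ==
a | g
1 | 4
4 | 1
5 | 1
6 | 3
7 | 3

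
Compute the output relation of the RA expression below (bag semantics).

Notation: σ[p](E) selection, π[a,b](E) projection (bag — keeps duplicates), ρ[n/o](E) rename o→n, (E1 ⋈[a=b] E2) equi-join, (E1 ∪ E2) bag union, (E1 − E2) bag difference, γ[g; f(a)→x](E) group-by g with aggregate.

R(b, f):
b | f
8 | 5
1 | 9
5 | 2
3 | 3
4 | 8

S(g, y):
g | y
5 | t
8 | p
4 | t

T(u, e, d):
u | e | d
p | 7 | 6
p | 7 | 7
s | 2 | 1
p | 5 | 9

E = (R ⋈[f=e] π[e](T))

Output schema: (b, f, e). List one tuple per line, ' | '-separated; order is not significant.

Row counts bottom-up:
  R → 5
  T → 4
  π[e](T) → 4
  (R ⋈[f=e] π[e](T)) → 2

== RESULT ==
b | f | e
5 | 2 | 2
8 | 5 | 5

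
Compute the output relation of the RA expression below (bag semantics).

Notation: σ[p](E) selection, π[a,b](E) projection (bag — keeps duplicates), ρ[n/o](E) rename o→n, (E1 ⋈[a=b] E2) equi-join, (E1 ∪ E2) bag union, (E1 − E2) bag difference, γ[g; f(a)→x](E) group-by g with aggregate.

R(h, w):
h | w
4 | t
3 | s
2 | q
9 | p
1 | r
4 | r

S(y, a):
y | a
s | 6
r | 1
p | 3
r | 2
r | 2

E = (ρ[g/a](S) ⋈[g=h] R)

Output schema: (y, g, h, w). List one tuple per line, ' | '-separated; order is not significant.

Subexpression sizes:
  S → 5
  ρ[g/a](S) → 5
  R → 6
  (ρ[g/a](S) ⋈[g=h] R) → 4

== RESULT ==
y | g | h | w
p | 3 | 3 | s
r | 1 | 1 | r
r | 2 | 2 | q
r | 2 | 2 | q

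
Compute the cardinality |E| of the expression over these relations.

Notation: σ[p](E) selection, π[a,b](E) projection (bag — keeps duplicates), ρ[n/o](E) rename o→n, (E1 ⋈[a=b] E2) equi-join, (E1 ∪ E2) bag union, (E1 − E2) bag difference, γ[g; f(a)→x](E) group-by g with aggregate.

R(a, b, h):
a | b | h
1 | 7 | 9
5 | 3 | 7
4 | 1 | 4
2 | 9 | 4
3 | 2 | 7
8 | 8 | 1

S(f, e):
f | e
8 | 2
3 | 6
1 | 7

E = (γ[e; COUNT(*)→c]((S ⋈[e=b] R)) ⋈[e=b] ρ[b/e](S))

Per-node cardinality:
  S → 3
  R → 6
  (S ⋈[e=b] R) → 2
  γ[e; COUNT(*)→c]((S ⋈[e=b] R)) → 2
  S → 3
  ρ[b/e](S) → 3
  (γ[e; COUNT(*)→c]((S ⋈[e=b] R)) ⋈[e=b] ρ[b/e](S)) → 2

|E| = 2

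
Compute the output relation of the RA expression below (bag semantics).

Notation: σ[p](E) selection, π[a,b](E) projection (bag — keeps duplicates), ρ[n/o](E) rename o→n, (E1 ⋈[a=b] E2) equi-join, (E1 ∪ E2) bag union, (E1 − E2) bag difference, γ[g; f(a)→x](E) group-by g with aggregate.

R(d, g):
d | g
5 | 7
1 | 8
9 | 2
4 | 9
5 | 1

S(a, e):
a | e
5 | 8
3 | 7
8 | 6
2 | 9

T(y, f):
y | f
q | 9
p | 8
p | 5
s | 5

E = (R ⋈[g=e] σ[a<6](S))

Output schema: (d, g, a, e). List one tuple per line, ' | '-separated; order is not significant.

Subexpression sizes:
  R → 5
  S → 4
  σ[a<6](S) → 3
  (R ⋈[g=e] σ[a<6](S)) → 3

== RESULT ==
d | g | a | e
1 | 8 | 5 | 8
4 | 9 | 2 | 9
5 | 7 | 3 | 7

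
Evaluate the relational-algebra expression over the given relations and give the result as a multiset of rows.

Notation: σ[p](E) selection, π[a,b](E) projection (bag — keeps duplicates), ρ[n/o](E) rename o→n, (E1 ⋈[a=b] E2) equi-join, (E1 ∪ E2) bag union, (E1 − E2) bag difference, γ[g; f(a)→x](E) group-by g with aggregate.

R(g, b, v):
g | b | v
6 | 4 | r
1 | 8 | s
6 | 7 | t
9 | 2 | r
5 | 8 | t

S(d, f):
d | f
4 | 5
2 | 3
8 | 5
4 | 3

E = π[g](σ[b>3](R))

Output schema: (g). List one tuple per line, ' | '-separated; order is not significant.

Row counts bottom-up:
  R → 5
  σ[b>3](R) → 4
  π[g](σ[b>3](R)) → 4

== RESULT ==
g
1
5
6
6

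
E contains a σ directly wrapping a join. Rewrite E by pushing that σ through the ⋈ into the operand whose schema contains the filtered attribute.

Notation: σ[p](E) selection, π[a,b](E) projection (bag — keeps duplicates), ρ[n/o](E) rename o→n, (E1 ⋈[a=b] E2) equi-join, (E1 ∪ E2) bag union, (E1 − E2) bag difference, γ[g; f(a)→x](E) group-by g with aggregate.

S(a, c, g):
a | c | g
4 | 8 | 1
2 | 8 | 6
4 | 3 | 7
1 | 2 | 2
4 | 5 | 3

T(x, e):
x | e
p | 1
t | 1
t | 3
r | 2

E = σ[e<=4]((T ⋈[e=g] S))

σ filters on e, owned by the left side.
E' = (σ[e<=4](T) ⋈[e=g] S)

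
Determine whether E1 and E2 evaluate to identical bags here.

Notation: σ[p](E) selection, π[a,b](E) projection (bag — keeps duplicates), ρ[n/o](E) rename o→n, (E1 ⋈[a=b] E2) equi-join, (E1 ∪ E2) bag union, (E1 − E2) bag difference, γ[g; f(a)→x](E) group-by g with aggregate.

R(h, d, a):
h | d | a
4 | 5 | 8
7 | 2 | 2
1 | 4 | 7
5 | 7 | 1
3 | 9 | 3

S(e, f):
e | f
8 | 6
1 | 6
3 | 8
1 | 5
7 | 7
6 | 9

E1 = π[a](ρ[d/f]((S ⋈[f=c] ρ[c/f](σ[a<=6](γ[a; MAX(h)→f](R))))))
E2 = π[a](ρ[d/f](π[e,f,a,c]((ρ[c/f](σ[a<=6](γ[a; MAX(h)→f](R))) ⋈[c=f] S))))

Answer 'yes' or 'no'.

E1 row counts bottom-up:
  S → 6
  R → 5
  γ[a; MAX(h)→f](R) → 5
  σ[a<=6](γ[a; MAX(h)→f](R)) → 3
  ρ[c/f](σ[a<=6](γ[a; MAX(h)→f](R))) → 3
  (S ⋈[f=c] ρ[c/f](σ[a<=6](γ[a; MAX(h)→f](R)))) → 2
  ρ[d/f]((S ⋈[f=c] ρ[c/f](σ[a<=6](γ[a; MAX(h)→f](R))))) → 2
  π[a](ρ[d/f]((S ⋈[f=c] ρ[c/f](σ[a<=6](γ[a; MAX(h)→f](R)))))) → 2
E2 row counts bottom-up:
  R → 5
  γ[a; MAX(h)→f](R) → 5
  σ[a<=6](γ[a; MAX(h)→f](R)) → 3
  ρ[c/f](σ[a<=6](γ[a; MAX(h)→f](R))) → 3
  S → 6
  (ρ[c/f](σ[a<=6](γ[a; MAX(h)→f](R))) ⋈[c=f] S) → 2
  π[e,f,a,c]((ρ[c/f](σ[a<=6](γ[a; MAX(h)→f](R))) ⋈[c=f] S)) → 2
  ρ[d/f](π[e,f,a,c]((ρ[c/f](σ[a<=6](γ[a; MAX(h)→f](R))) ⋈[c=f] S))) → 2
  π[a](ρ[d/f](π[e,f,a,c]((ρ[c/f](σ[a<=6](γ[a; MAX(h)→f](R))) ⋈[c=f] S)))) → 2

E1 and E2 produce the same multiset:
a
1
2

yes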